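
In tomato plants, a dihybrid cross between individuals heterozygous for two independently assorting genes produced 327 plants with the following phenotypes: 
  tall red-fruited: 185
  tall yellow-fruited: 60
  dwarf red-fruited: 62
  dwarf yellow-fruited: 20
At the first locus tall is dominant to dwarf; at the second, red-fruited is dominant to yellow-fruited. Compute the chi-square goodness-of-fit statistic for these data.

0.051

A dihybrid F₂ with independent assortment and complete dominance at both loci gives a 9:3:3:1 phenotypic ratio.
Expected counts for N = 327 under a 9:3:3:1 ratio (total parts = 16):
  tall red-fruited: 327 × 9/16 = 183.9375
  tall yellow-fruited: 327 × 3/16 = 61.3125
  dwarf red-fruited: 327 × 3/16 = 61.3125
  dwarf yellow-fruited: 327 × 1/16 = 20.4375
χ² = Σ (O − E)² / E
  tall red-fruited: (185 − 183.9375)² / 183.9375 = 0.0061
  tall yellow-fruited: (60 − 61.3125)² / 61.3125 = 0.0281
  dwarf red-fruited: (62 − 61.3125)² / 61.3125 = 0.0077
  dwarf yellow-fruited: (20 − 20.4375)² / 20.4375 = 0.0094
χ² = 0.0061 + 0.0281 + 0.0077 + 0.0094 = 0.0513 ≈ 0.051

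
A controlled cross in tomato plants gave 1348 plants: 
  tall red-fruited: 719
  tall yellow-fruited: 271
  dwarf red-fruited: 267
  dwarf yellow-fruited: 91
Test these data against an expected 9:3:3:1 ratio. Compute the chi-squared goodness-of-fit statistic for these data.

Under the 9:3:3:1 hypothesis (Σ ratio = 16, N = 1348):
  tall red-fruited: 1348 × 9/16 = 758.25
  tall yellow-fruited: 1348 × 3/16 = 252.75
  dwarf red-fruited: 1348 × 3/16 = 252.75
  dwarf yellow-fruited: 1348 × 1/16 = 84.25
χ² = Σ (O − E)² / E
  tall red-fruited: (719 − 758.25)² / 758.25 = 2.0317
  tall yellow-fruited: (271 − 252.75)² / 252.75 = 1.3178
  dwarf red-fruited: (267 − 252.75)² / 252.75 = 0.8034
  dwarf yellow-fruited: (91 − 84.25)² / 84.25 = 0.5408
χ² = 2.0317 + 1.3178 + 0.8034 + 0.5408 = 4.6937 ≈ 4.694

4.694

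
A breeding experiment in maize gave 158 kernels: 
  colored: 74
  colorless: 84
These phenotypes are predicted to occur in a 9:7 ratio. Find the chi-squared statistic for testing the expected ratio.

The 9:7 ratio has 16 parts, so with N = 158 the expected counts are:
  colored: 158 × 9/16 = 88.875
  colorless: 158 × 7/16 = 69.125
χ² = Σ (O − E)² / E
  colored: (74 − 88.875)² / 88.875 = 2.4896
  colorless: (84 − 69.125)² / 69.125 = 3.2009
χ² = 2.4896 + 3.2009 = 5.6905 ≈ 5.691

5.691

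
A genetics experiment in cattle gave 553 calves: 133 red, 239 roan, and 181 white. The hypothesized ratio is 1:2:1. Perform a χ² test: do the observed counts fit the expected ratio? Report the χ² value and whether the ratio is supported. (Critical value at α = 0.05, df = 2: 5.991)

18.505; not consistent

The 1:2:1 ratio has 4 parts, so with N = 553 the expected counts are:
  red: 553 × 1/4 = 138.25
  roan: 553 × 2/4 = 276.5
  white: 553 × 1/4 = 138.25
χ² = Σ (O − E)² / E
  red: (133 − 138.25)² / 138.25 = 0.1994
  roan: (239 − 276.5)² / 276.5 = 5.0859
  white: (181 − 138.25)² / 138.25 = 13.2193
χ² = 0.1994 + 5.0859 + 13.2193 = 18.5046 ≈ 18.505
Degrees of freedom = 3 − 1 = 2; critical value at α = 0.05 is 5.991.
Since 18.505 > 5.991, we reject the null hypothesis — the data do not fit the 1:2:1 ratio.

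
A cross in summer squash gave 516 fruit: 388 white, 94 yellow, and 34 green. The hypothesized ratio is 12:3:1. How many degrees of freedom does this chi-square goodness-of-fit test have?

2

A goodness-of-fit test with 3 phenotype classes has df = 3 − 1 = 2.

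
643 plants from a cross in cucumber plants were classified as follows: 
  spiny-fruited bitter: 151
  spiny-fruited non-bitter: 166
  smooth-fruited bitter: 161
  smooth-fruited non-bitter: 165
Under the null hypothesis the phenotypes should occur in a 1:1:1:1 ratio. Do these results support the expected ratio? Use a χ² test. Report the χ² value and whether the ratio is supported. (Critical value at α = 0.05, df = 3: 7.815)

The 1:1:1:1 ratio has 4 parts, so with N = 643 the expected counts are:
  spiny-fruited bitter: 643 × 1/4 = 160.75
  spiny-fruited non-bitter: 643 × 1/4 = 160.75
  smooth-fruited bitter: 643 × 1/4 = 160.75
  smooth-fruited non-bitter: 643 × 1/4 = 160.75
χ² = Σ (O − E)² / E
  spiny-fruited bitter: (151 − 160.75)² / 160.75 = 0.5914
  spiny-fruited non-bitter: (166 − 160.75)² / 160.75 = 0.1715
  smooth-fruited bitter: (161 − 160.75)² / 160.75 = 0.0004
  smooth-fruited non-bitter: (165 − 160.75)² / 160.75 = 0.1124
χ² = 0.5914 + 0.1715 + 0.0004 + 0.1124 = 0.8757 ≈ 0.876
Degrees of freedom = 4 − 1 = 3; critical value at α = 0.05 is 7.815.
Since 0.876 < 7.815, we fail to reject the null hypothesis — the data are consistent with the 1:1:1:1 ratio.

0.876; consistent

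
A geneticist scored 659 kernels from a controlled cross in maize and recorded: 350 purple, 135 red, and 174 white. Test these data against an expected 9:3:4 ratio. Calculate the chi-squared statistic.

2.733

The 9:3:4 ratio has 16 parts, so with N = 659 the expected counts are:
  purple: 659 × 9/16 = 370.6875
  red: 659 × 3/16 = 123.5625
  white: 659 × 4/16 = 164.75
χ² = Σ (O − E)² / E
  purple: (350 − 370.6875)² / 370.6875 = 1.1545
  red: (135 − 123.5625)² / 123.5625 = 1.0587
  white: (174 − 164.75)² / 164.75 = 0.5193
χ² = 1.1545 + 1.0587 + 0.5193 = 2.7325 ≈ 2.733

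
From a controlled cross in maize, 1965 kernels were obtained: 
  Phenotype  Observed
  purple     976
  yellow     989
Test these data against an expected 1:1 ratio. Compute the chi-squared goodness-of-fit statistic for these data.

Expected counts for N = 1965 under a 1:1 ratio (total parts = 2):
  purple: 1965 × 1/2 = 982.5
  yellow: 1965 × 1/2 = 982.5
χ² = Σ (O − E)² / E
  purple: (976 − 982.5)² / 982.5 = 0.0430
  yellow: (989 − 982.5)² / 982.5 = 0.0430
χ² = 0.0430 + 0.0430 = 0.086

0.086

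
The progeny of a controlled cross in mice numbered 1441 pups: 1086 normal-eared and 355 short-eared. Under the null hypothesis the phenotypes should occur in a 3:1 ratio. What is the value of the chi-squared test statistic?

0.102

Total ratio parts = 4. Expected numbers out of 1441:
  normal-eared: 1441 × 3/4 = 1080.75
  short-eared: 1441 × 1/4 = 360.25
χ² = Σ (O − E)² / E
  normal-eared: (1086 − 1080.75)² / 1080.75 = 0.0255
  short-eared: (355 − 360.25)² / 360.25 = 0.0765
χ² = 0.0255 + 0.0765 = 0.102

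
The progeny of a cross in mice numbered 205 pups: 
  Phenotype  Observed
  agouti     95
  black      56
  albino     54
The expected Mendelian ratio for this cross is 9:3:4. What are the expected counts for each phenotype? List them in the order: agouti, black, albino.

115.3125, 38.4375, 51.25

Under the 9:3:4 hypothesis (Σ ratio = 16, N = 205):
  agouti: 205 × 9/16 = 115.3125
  black: 205 × 3/16 = 38.4375
  albino: 205 × 4/16 = 51.25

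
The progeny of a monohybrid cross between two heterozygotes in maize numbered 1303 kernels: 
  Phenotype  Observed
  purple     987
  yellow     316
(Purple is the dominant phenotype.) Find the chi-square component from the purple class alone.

0.097

For a monohybrid cross between heterozygotes with complete dominance, the expected phenotypic ratio is 3:1.
Expected counts for N = 1303 under a 3:1 ratio (total parts = 4):
  purple: 1303 × 3/4 = 977.25
  yellow: 1303 × 1/4 = 325.75
Contribution of purple: (987 − 977.25)² / 977.25 = 0.0973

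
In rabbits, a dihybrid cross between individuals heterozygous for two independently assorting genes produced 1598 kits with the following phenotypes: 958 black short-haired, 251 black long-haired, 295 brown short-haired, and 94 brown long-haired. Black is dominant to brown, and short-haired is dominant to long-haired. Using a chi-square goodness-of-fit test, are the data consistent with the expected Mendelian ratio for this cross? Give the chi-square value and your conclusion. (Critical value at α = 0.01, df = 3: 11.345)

A dihybrid F₂ with independent assortment and complete dominance at both loci gives a 9:3:3:1 phenotypic ratio.
The 9:3:3:1 ratio has 16 parts, so with N = 1598 the expected counts are:
  black short-haired: 1598 × 9/16 = 898.875
  black long-haired: 1598 × 3/16 = 299.625
  brown short-haired: 1598 × 3/16 = 299.625
  brown long-haired: 1598 × 1/16 = 99.875
χ² = Σ (O − E)² / E
  black short-haired: (958 − 898.875)² / 898.875 = 3.8890
  black long-haired: (251 − 299.625)² / 299.625 = 7.8912
  brown short-haired: (295 − 299.625)² / 299.625 = 0.0714
  brown long-haired: (94 − 99.875)² / 99.875 = 0.3456
χ² = 3.8890 + 7.8912 + 0.0714 + 0.3456 = 12.1972 ≈ 12.197
Degrees of freedom = 4 − 1 = 3; critical value at α = 0.01 is 11.345.
Since 12.197 > 11.345, we reject the null hypothesis — the data do not fit the 9:3:3:1 ratio.

12.197; not consistent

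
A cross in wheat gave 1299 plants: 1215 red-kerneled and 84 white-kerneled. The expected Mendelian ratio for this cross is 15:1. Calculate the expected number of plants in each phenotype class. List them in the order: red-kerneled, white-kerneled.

1217.8125, 81.1875

Total ratio parts = 16. Expected numbers out of 1299:
  red-kerneled: 1299 × 15/16 = 1217.8125
  white-kerneled: 1299 × 1/16 = 81.1875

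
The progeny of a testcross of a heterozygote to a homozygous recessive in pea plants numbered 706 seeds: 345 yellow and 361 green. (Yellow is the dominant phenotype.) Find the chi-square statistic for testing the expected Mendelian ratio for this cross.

A testcross of a heterozygote (Aa × aa) gives a 1:1 phenotypic ratio.
Under the 1:1 hypothesis (Σ ratio = 2, N = 706):
  yellow: 706 × 1/2 = 353
  green: 706 × 1/2 = 353
χ² = Σ (O − E)² / E
  yellow: (345 − 353)² / 353 = 0.1813
  green: (361 − 353)² / 353 = 0.1813
χ² = 0.1813 + 0.1813 = 0.3626 ≈ 0.363

0.363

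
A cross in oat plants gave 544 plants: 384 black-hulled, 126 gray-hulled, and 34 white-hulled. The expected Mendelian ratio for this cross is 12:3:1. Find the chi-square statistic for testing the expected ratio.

The 12:3:1 ratio has 16 parts, so with N = 544 the expected counts are:
  black-hulled: 544 × 12/16 = 408
  gray-hulled: 544 × 3/16 = 102
  white-hulled: 544 × 1/16 = 34
χ² = Σ (O − E)² / E
  black-hulled: (384 − 408)² / 408 = 1.4118
  gray-hulled: (126 − 102)² / 102 = 5.6471
  white-hulled: (34 − 34)² / 34 = 0.0000
χ² = 1.4118 + 5.6471 + 0.0000 = 7.0589 ≈ 7.059

7.059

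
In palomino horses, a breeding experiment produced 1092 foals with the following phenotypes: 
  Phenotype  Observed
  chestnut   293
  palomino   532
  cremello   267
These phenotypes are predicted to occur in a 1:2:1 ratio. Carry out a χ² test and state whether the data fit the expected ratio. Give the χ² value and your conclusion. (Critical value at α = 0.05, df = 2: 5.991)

Expected counts for N = 1092 under a 1:2:1 ratio (total parts = 4):
  chestnut: 1092 × 1/4 = 273
  palomino: 1092 × 2/4 = 546
  cremello: 1092 × 1/4 = 273
χ² = Σ (O − E)² / E
  chestnut: (293 − 273)² / 273 = 1.4652
  palomino: (532 − 546)² / 546 = 0.3590
  cremello: (267 − 273)² / 273 = 0.1319
χ² = 1.4652 + 0.3590 + 0.1319 = 1.9561 ≈ 1.956
Degrees of freedom = 3 − 1 = 2; critical value at α = 0.05 is 5.991.
Since 1.956 < 5.991, we fail to reject the null hypothesis — the data are consistent with the 1:2:1 ratio.

1.956; consistent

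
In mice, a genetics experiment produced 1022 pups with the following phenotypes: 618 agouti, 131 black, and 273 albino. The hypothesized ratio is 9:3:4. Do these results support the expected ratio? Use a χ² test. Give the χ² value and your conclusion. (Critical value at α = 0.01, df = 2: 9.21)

The 9:3:4 ratio has 16 parts, so with N = 1022 the expected counts are:
  agouti: 1022 × 9/16 = 574.875
  black: 1022 × 3/16 = 191.625
  albino: 1022 × 4/16 = 255.5
χ² = Σ (O − E)² / E
  agouti: (618 − 574.875)² / 574.875 = 3.2351
  black: (131 − 191.625)² / 191.625 = 19.1801
  albino: (273 − 255.5)² / 255.5 = 1.1986
χ² = 3.2351 + 19.1801 + 1.1986 = 23.6138 ≈ 23.614
Degrees of freedom = 3 − 1 = 2; critical value at α = 0.01 is 9.21.
Since 23.614 > 9.21, we reject the null hypothesis — the data do not fit the 9:3:4 ratio.

23.614; not consistent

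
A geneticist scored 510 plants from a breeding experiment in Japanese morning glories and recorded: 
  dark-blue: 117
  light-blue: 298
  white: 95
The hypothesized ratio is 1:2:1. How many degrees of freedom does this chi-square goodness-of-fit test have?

A goodness-of-fit test with 3 phenotype classes has df = 3 − 1 = 2.

2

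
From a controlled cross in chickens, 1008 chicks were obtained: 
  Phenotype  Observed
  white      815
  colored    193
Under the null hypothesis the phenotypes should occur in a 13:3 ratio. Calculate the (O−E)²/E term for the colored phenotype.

Expected counts for N = 1008 under a 13:3 ratio (total parts = 16):
  white: 1008 × 13/16 = 819
  colored: 1008 × 3/16 = 189
Contribution of colored: (193 − 189)² / 189 = 0.0847

0.085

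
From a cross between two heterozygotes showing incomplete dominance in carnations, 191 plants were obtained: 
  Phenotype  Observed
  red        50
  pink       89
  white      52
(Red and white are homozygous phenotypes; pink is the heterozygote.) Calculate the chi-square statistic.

With incomplete dominance, a heterozygote × heterozygote cross gives a 1:2:1 phenotypic ratio.
Under the 1:2:1 hypothesis (Σ ratio = 4, N = 191):
  red: 191 × 1/4 = 47.75
  pink: 191 × 2/4 = 95.5
  white: 191 × 1/4 = 47.75
χ² = Σ (O − E)² / E
  red: (50 − 47.75)² / 47.75 = 0.1060
  pink: (89 − 95.5)² / 95.5 = 0.4424
  white: (52 − 47.75)² / 47.75 = 0.3783
χ² = 0.1060 + 0.4424 + 0.3783 = 0.9267 ≈ 0.927

0.927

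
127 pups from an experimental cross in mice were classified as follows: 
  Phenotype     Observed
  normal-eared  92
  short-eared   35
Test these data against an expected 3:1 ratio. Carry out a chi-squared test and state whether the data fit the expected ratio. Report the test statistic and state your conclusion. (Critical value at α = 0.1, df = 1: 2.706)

0.444; consistent

The 3:1 ratio has 4 parts, so with N = 127 the expected counts are:
  normal-eared: 127 × 3/4 = 95.25
  short-eared: 127 × 1/4 = 31.75
χ² = Σ (O − E)² / E
  normal-eared: (92 − 95.25)² / 95.25 = 0.1109
  short-eared: (35 − 31.75)² / 31.75 = 0.3327
χ² = 0.1109 + 0.3327 = 0.4436 ≈ 0.444
Degrees of freedom = 2 − 1 = 1; critical value at α = 0.1 is 2.706.
Since 0.444 < 2.706, we fail to reject the null hypothesis — the data are consistent with the 3:1 ratio.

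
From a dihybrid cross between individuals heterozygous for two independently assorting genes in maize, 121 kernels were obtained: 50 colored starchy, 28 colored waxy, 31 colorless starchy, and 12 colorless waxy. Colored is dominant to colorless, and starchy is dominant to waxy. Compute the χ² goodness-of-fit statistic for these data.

11.687

A dihybrid F₂ with independent assortment and complete dominance at both loci gives a 9:3:3:1 phenotypic ratio.
Total ratio parts = 16. Expected numbers out of 121:
  colored starchy: 121 × 9/16 = 68.0625
  colored waxy: 121 × 3/16 = 22.6875
  colorless starchy: 121 × 3/16 = 22.6875
  colorless waxy: 121 × 1/16 = 7.5625
χ² = Σ (O − E)² / E
  colored starchy: (50 − 68.0625)² / 68.0625 = 4.7934
  colored waxy: (28 − 22.6875)² / 22.6875 = 1.2440
  colorless starchy: (31 − 22.6875)² / 22.6875 = 3.0456
  colorless waxy: (12 − 7.5625)² / 7.5625 = 2.6038
χ² = 4.7934 + 1.2440 + 3.0456 + 2.6038 = 11.6868 ≈ 11.687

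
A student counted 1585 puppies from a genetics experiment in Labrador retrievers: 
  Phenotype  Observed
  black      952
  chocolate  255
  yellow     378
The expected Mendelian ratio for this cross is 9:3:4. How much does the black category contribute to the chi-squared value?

Expected counts for N = 1585 under a 9:3:4 ratio (total parts = 16):
  black: 1585 × 9/16 = 891.5625
  chocolate: 1585 × 3/16 = 297.1875
  yellow: 1585 × 4/16 = 396.25
Contribution of black: (952 − 891.5625)² / 891.5625 = 4.0970

4.097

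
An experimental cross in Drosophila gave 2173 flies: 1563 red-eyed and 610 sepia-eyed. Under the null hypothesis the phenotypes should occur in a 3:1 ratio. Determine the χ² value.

10.936

The 3:1 ratio has 4 parts, so with N = 2173 the expected counts are:
  red-eyed: 2173 × 3/4 = 1629.75
  sepia-eyed: 2173 × 1/4 = 543.25
χ² = Σ (O − E)² / E
  red-eyed: (1563 − 1629.75)² / 1629.75 = 2.7339
  sepia-eyed: (610 − 543.25)² / 543.25 = 8.2017
χ² = 2.7339 + 8.2017 = 10.9356 ≈ 10.936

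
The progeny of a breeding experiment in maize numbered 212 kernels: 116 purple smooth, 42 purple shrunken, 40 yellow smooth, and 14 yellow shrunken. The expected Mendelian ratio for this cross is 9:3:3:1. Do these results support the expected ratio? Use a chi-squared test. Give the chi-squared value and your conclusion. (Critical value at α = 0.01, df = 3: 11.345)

Total ratio parts = 16. Expected numbers out of 212:
  purple smooth: 212 × 9/16 = 119.25
  purple shrunken: 212 × 3/16 = 39.75
  yellow smooth: 212 × 3/16 = 39.75
  yellow shrunken: 212 × 1/16 = 13.25
χ² = Σ (O − E)² / E
  purple smooth: (116 − 119.25)² / 119.25 = 0.0886
  purple shrunken: (42 − 39.75)² / 39.75 = 0.1274
  yellow smooth: (40 − 39.75)² / 39.75 = 0.0016
  yellow shrunken: (14 − 13.25)² / 13.25 = 0.0425
χ² = 0.0886 + 0.1274 + 0.0016 + 0.0425 = 0.2601 ≈ 0.260
Degrees of freedom = 4 − 1 = 3; critical value at α = 0.01 is 11.345.
Since 0.260 < 11.345, we fail to reject the null hypothesis — the data are consistent with the 9:3:3:1 ratio.

0.260; consistent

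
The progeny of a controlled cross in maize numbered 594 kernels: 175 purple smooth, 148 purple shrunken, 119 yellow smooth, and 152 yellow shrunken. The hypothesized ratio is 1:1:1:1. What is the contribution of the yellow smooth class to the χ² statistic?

The 1:1:1:1 ratio has 4 parts, so with N = 594 the expected counts are:
  purple smooth: 594 × 1/4 = 148.5
  purple shrunken: 594 × 1/4 = 148.5
  yellow smooth: 594 × 1/4 = 148.5
  yellow shrunken: 594 × 1/4 = 148.5
Contribution of yellow smooth: (119 − 148.5)² / 148.5 = 5.8603

5.860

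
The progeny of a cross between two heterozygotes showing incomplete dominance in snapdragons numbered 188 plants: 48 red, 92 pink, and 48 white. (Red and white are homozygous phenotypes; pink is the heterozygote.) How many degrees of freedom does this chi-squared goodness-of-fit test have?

With incomplete dominance, a heterozygote × heterozygote cross gives a 1:2:1 phenotypic ratio.
A goodness-of-fit test with 3 phenotype classes has df = 3 − 1 = 2.

2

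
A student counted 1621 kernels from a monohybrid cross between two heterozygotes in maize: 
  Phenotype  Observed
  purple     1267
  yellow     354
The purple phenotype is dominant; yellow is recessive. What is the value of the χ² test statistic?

For a monohybrid cross between heterozygotes with complete dominance, the expected phenotypic ratio is 3:1.
The 3:1 ratio has 4 parts, so with N = 1621 the expected counts are:
  purple: 1621 × 3/4 = 1215.75
  yellow: 1621 × 1/4 = 405.25
χ² = Σ (O − E)² / E
  purple: (1267 − 1215.75)² / 1215.75 = 2.1604
  yellow: (354 − 405.25)² / 405.25 = 6.4813
χ² = 2.1604 + 6.4813 = 8.6417 ≈ 8.642

8.642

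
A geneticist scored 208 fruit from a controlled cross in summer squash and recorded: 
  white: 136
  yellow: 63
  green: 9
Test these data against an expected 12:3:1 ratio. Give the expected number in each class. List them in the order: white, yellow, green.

156, 39, 13

Total ratio parts = 16. Expected numbers out of 208:
  white: 208 × 12/16 = 156
  yellow: 208 × 3/16 = 39
  green: 208 × 1/16 = 13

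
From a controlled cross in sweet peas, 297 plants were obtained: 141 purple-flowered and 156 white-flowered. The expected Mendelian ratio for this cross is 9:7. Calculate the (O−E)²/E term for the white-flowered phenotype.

5.228

Expected counts for N = 297 under a 9:7 ratio (total parts = 16):
  purple-flowered: 297 × 9/16 = 167.0625
  white-flowered: 297 × 7/16 = 129.9375
Contribution of white-flowered: (156 − 129.9375)² / 129.9375 = 5.2275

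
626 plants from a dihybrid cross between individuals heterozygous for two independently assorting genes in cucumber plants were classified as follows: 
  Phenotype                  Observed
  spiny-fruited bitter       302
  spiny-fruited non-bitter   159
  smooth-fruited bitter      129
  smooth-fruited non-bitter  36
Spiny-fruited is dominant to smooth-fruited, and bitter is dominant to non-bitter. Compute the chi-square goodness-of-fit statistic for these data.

23.298

A dihybrid F₂ with independent assortment and complete dominance at both loci gives a 9:3:3:1 phenotypic ratio.
Under the 9:3:3:1 hypothesis (Σ ratio = 16, N = 626):
  spiny-fruited bitter: 626 × 9/16 = 352.125
  spiny-fruited non-bitter: 626 × 3/16 = 117.375
  smooth-fruited bitter: 626 × 3/16 = 117.375
  smooth-fruited non-bitter: 626 × 1/16 = 39.125
χ² = Σ (O − E)² / E
  spiny-fruited bitter: (302 − 352.125)² / 352.125 = 7.1353
  spiny-fruited non-bitter: (159 − 117.375)² / 117.375 = 14.7616
  smooth-fruited bitter: (129 − 117.375)² / 117.375 = 1.1514
  smooth-fruited non-bitter: (36 − 39.125)² / 39.125 = 0.2496
χ² = 7.1353 + 14.7616 + 1.1514 + 0.2496 = 23.2979 ≈ 23.298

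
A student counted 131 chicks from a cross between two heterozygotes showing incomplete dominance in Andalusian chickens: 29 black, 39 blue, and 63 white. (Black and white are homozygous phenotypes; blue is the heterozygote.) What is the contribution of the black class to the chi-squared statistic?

With incomplete dominance, a heterozygote × heterozygote cross gives a 1:2:1 phenotypic ratio.
Expected counts for N = 131 under a 1:2:1 ratio (total parts = 4):
  black: 131 × 1/4 = 32.75
  blue: 131 × 2/4 = 65.5
  white: 131 × 1/4 = 32.75
Contribution of black: (29 − 32.75)² / 32.75 = 0.4294

0.429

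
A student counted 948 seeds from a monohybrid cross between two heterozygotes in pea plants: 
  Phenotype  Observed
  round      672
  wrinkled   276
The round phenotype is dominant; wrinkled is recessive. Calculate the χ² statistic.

For a monohybrid cross between heterozygotes with complete dominance, the expected phenotypic ratio is 3:1.
The 3:1 ratio has 4 parts, so with N = 948 the expected counts are:
  round: 948 × 3/4 = 711
  wrinkled: 948 × 1/4 = 237
χ² = Σ (O − E)² / E
  round: (672 − 711)² / 711 = 2.1392
  wrinkled: (276 − 237)² / 237 = 6.4177
χ² = 2.1392 + 6.4177 = 8.5569 ≈ 8.557

8.557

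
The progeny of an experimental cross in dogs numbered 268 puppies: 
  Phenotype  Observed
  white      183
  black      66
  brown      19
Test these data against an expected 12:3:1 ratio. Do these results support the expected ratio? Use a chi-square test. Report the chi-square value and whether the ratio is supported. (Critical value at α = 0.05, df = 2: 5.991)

Under the 12:3:1 hypothesis (Σ ratio = 16, N = 268):
  white: 268 × 12/16 = 201
  black: 268 × 3/16 = 50.25
  brown: 268 × 1/16 = 16.75
χ² = Σ (O − E)² / E
  white: (183 − 201)² / 201 = 1.6119
  black: (66 − 50.25)² / 50.25 = 4.9366
  brown: (19 − 16.75)² / 16.75 = 0.3022
χ² = 1.6119 + 4.9366 + 0.3022 = 6.8507 ≈ 6.851
Degrees of freedom = 3 − 1 = 2; critical value at α = 0.05 is 5.991.
Since 6.851 > 5.991, we reject the null hypothesis — the data do not fit the 12:3:1 ratio.

6.851; not consistent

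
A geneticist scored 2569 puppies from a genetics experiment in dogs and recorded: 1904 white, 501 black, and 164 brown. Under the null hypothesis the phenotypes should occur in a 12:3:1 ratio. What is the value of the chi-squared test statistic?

Total ratio parts = 16. Expected numbers out of 2569:
  white: 2569 × 12/16 = 1926.75
  black: 2569 × 3/16 = 481.6875
  brown: 2569 × 1/16 = 160.5625
χ² = Σ (O − E)² / E
  white: (1904 − 1926.75)² / 1926.75 = 0.2686
  black: (501 − 481.6875)² / 481.6875 = 0.7743
  brown: (164 − 160.5625)² / 160.5625 = 0.0736
χ² = 0.2686 + 0.7743 + 0.0736 = 1.1165 ≈ 1.117

1.117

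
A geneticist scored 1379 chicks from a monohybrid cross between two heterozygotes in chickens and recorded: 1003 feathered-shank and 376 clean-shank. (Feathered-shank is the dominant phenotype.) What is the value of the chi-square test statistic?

For a monohybrid cross between heterozygotes with complete dominance, the expected phenotypic ratio is 3:1.
Total ratio parts = 4. Expected numbers out of 1379:
  feathered-shank: 1379 × 3/4 = 1034.25
  clean-shank: 1379 × 1/4 = 344.75
χ² = Σ (O − E)² / E
  feathered-shank: (1003 − 1034.25)² / 1034.25 = 0.9442
  clean-shank: (376 − 344.75)² / 344.75 = 2.8327
χ² = 0.9442 + 2.8327 = 3.7769 ≈ 3.777

3.777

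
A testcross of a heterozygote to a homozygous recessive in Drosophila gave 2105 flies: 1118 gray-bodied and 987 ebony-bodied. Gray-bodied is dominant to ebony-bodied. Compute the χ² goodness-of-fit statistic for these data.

8.152

A testcross of a heterozygote (Aa × aa) gives a 1:1 phenotypic ratio.
Total ratio parts = 2. Expected numbers out of 2105:
  gray-bodied: 2105 × 1/2 = 1052.5
  ebony-bodied: 2105 × 1/2 = 1052.5
χ² = Σ (O − E)² / E
  gray-bodied: (1118 − 1052.5)² / 1052.5 = 4.0762
  ebony-bodied: (987 − 1052.5)² / 1052.5 = 4.0762
χ² = 4.0762 + 4.0762 = 8.1524 ≈ 8.152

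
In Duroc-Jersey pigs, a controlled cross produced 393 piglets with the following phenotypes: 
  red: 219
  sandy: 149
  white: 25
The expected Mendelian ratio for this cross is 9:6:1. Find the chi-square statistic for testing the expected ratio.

Total ratio parts = 16. Expected numbers out of 393:
  red: 393 × 9/16 = 221.0625
  sandy: 393 × 6/16 = 147.375
  white: 393 × 1/16 = 24.5625
χ² = Σ (O − E)² / E
  red: (219 − 221.0625)² / 221.0625 = 0.0192
  sandy: (149 − 147.375)² / 147.375 = 0.0179
  white: (25 − 24.5625)² / 24.5625 = 0.0078
χ² = 0.0192 + 0.0179 + 0.0078 = 0.0449 ≈ 0.045

0.045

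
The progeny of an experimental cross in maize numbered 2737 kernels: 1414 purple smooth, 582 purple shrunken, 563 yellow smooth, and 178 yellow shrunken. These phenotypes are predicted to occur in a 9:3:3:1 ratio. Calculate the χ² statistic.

Total ratio parts = 16. Expected numbers out of 2737:
  purple smooth: 2737 × 9/16 = 1539.5625
  purple shrunken: 2737 × 3/16 = 513.1875
  yellow smooth: 2737 × 3/16 = 513.1875
  yellow shrunken: 2737 × 1/16 = 171.0625
χ² = Σ (O − E)² / E
  purple smooth: (1414 − 1539.5625)² / 1539.5625 = 10.2405
  purple shrunken: (582 − 513.1875)² / 513.1875 = 9.2270
  yellow smooth: (563 − 513.1875)² / 513.1875 = 4.8350
  yellow shrunken: (178 − 171.0625)² / 171.0625 = 0.2814
χ² = 10.2405 + 9.2270 + 4.8350 + 0.2814 = 24.5839 ≈ 24.584

24.584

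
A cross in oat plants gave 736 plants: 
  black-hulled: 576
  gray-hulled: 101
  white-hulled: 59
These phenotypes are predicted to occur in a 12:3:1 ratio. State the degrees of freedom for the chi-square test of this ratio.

2

A goodness-of-fit test with 3 phenotype classes has df = 3 − 1 = 2.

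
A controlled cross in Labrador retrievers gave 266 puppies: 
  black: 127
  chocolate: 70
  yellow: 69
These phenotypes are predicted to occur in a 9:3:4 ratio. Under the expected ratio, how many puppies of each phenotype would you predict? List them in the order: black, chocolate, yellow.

149.625, 49.875, 66.5

Under the 9:3:4 hypothesis (Σ ratio = 16, N = 266):
  black: 266 × 9/16 = 149.625
  chocolate: 266 × 3/16 = 49.875
  yellow: 266 × 4/16 = 66.5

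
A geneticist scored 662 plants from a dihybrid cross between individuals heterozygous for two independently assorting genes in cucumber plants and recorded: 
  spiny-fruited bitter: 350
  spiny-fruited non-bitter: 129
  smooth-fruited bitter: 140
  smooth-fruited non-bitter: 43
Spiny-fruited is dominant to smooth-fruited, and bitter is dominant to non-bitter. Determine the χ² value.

3.630

A dihybrid F₂ with independent assortment and complete dominance at both loci gives a 9:3:3:1 phenotypic ratio.
Expected counts for N = 662 under a 9:3:3:1 ratio (total parts = 16):
  spiny-fruited bitter: 662 × 9/16 = 372.375
  spiny-fruited non-bitter: 662 × 3/16 = 124.125
  smooth-fruited bitter: 662 × 3/16 = 124.125
  smooth-fruited non-bitter: 662 × 1/16 = 41.375
χ² = Σ (O − E)² / E
  spiny-fruited bitter: (350 − 372.375)² / 372.375 = 1.3445
  spiny-fruited non-bitter: (129 − 124.125)² / 124.125 = 0.1915
  smooth-fruited bitter: (140 − 124.125)² / 124.125 = 2.0303
  smooth-fruited non-bitter: (43 − 41.375)² / 41.375 = 0.0638
χ² = 1.3445 + 0.1915 + 2.0303 + 0.0638 = 3.6301 ≈ 3.630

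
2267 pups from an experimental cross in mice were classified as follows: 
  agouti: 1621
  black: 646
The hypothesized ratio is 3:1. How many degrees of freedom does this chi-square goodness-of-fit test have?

A goodness-of-fit test with 2 phenotype classes has df = 2 − 1 = 1.

1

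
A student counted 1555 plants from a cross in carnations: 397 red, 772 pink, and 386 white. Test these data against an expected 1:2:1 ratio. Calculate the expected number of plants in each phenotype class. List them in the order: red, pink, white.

Total ratio parts = 4. Expected numbers out of 1555:
  red: 1555 × 1/4 = 388.75
  pink: 1555 × 2/4 = 777.5
  white: 1555 × 1/4 = 388.75

388.75, 777.5, 388.75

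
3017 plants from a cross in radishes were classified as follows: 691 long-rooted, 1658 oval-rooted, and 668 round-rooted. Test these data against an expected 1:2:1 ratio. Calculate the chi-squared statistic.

Total ratio parts = 4. Expected numbers out of 3017:
  long-rooted: 3017 × 1/4 = 754.25
  oval-rooted: 3017 × 2/4 = 1508.5
  round-rooted: 3017 × 1/4 = 754.25
χ² = Σ (O − E)² / E
  long-rooted: (691 − 754.25)² / 754.25 = 5.3040
  oval-rooted: (1658 − 1508.5)² / 1508.5 = 14.8162
  round-rooted: (668 − 754.25)² / 754.25 = 9.8629
χ² = 5.3040 + 14.8162 + 9.8629 = 29.9831 ≈ 29.983

29.983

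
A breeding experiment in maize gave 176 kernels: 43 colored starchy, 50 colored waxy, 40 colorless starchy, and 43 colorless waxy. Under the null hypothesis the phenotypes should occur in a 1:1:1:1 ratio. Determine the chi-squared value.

1.227

Expected counts for N = 176 under a 1:1:1:1 ratio (total parts = 4):
  colored starchy: 176 × 1/4 = 44
  colored waxy: 176 × 1/4 = 44
  colorless starchy: 176 × 1/4 = 44
  colorless waxy: 176 × 1/4 = 44
χ² = Σ (O − E)² / E
  colored starchy: (43 − 44)² / 44 = 0.0227
  colored waxy: (50 − 44)² / 44 = 0.8182
  colorless starchy: (40 − 44)² / 44 = 0.3636
  colorless waxy: (43 − 44)² / 44 = 0.0227
χ² = 0.0227 + 0.8182 + 0.3636 + 0.0227 = 1.2272 ≈ 1.227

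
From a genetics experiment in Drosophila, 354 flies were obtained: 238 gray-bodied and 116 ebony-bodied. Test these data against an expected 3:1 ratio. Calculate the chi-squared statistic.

Expected counts for N = 354 under a 3:1 ratio (total parts = 4):
  gray-bodied: 354 × 3/4 = 265.5
  ebony-bodied: 354 × 1/4 = 88.5
χ² = Σ (O − E)² / E
  gray-bodied: (238 − 265.5)² / 265.5 = 2.8484
  ebony-bodied: (116 − 88.5)² / 88.5 = 8.5452
χ² = 2.8484 + 8.5452 = 11.3936 ≈ 11.394

11.394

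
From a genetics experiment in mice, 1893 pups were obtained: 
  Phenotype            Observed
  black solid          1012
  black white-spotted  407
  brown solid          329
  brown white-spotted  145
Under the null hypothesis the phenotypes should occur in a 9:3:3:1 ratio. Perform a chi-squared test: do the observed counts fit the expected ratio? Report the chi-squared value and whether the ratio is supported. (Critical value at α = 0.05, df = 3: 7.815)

18.171; not consistent

Under the 9:3:3:1 hypothesis (Σ ratio = 16, N = 1893):
  black solid: 1893 × 9/16 = 1064.8125
  black white-spotted: 1893 × 3/16 = 354.9375
  brown solid: 1893 × 3/16 = 354.9375
  brown white-spotted: 1893 × 1/16 = 118.3125
χ² = Σ (O − E)² / E
  black solid: (1012 − 1064.8125)² / 1064.8125 = 2.6194
  black white-spotted: (407 − 354.9375)² / 354.9375 = 7.6366
  brown solid: (329 − 354.9375)² / 354.9375 = 1.8954
  brown white-spotted: (145 − 118.3125)² / 118.3125 = 6.0198
χ² = 2.6194 + 7.6366 + 1.8954 + 6.0198 = 18.1712 ≈ 18.171
Degrees of freedom = 4 − 1 = 3; critical value at α = 0.05 is 7.815.
Since 18.171 > 7.815, we reject the null hypothesis — the data do not fit the 9:3:3:1 ratio.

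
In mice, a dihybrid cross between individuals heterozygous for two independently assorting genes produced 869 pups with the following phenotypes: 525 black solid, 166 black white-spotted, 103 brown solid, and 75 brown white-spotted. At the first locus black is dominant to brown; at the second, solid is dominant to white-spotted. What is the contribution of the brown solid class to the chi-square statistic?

A dihybrid F₂ with independent assortment and complete dominance at both loci gives a 9:3:3:1 phenotypic ratio.
The 9:3:3:1 ratio has 16 parts, so with N = 869 the expected counts are:
  black solid: 869 × 9/16 = 488.8125
  black white-spotted: 869 × 3/16 = 162.9375
  brown solid: 869 × 3/16 = 162.9375
  brown white-spotted: 869 × 1/16 = 54.3125
Contribution of brown solid: (103 − 162.9375)² / 162.9375 = 22.0484

22.048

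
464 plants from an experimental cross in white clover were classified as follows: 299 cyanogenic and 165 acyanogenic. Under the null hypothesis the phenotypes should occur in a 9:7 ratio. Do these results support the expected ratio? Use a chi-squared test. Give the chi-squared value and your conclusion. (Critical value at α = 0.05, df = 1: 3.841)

12.646; not consistent

Total ratio parts = 16. Expected numbers out of 464:
  cyanogenic: 464 × 9/16 = 261
  acyanogenic: 464 × 7/16 = 203
χ² = Σ (O − E)² / E
  cyanogenic: (299 − 261)² / 261 = 5.5326
  acyanogenic: (165 − 203)² / 203 = 7.1133
χ² = 5.5326 + 7.1133 = 12.6459 ≈ 12.646
Degrees of freedom = 2 − 1 = 1; critical value at α = 0.05 is 3.841.
Since 12.646 > 3.841, we reject the null hypothesis — the data do not fit the 9:7 ratio.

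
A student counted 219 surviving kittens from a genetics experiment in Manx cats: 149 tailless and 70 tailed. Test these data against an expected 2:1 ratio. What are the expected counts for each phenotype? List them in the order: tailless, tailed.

146, 73

Total ratio parts = 3. Expected numbers out of 219:
  tailless: 219 × 2/3 = 146
  tailed: 219 × 1/3 = 73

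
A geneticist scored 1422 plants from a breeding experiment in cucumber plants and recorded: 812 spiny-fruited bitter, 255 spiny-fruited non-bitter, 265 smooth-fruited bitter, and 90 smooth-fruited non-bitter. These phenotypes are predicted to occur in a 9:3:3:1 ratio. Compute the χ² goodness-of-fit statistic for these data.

0.715

The 9:3:3:1 ratio has 16 parts, so with N = 1422 the expected counts are:
  spiny-fruited bitter: 1422 × 9/16 = 799.875
  spiny-fruited non-bitter: 1422 × 3/16 = 266.625
  smooth-fruited bitter: 1422 × 3/16 = 266.625
  smooth-fruited non-bitter: 1422 × 1/16 = 88.875
χ² = Σ (O − E)² / E
  spiny-fruited bitter: (812 − 799.875)² / 799.875 = 0.1838
  spiny-fruited non-bitter: (255 − 266.625)² / 266.625 = 0.5069
  smooth-fruited bitter: (265 − 266.625)² / 266.625 = 0.0099
  smooth-fruited non-bitter: (90 − 88.875)² / 88.875 = 0.0142
χ² = 0.1838 + 0.5069 + 0.0099 + 0.0142 = 0.7148 ≈ 0.715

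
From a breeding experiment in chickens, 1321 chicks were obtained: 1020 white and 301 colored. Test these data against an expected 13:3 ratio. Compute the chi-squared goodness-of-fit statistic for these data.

Total ratio parts = 16. Expected numbers out of 1321:
  white: 1321 × 13/16 = 1073.3125
  colored: 1321 × 3/16 = 247.6875
χ² = Σ (O − E)² / E
  white: (1020 − 1073.3125)² / 1073.3125 = 2.6481
  colored: (301 − 247.6875)² / 247.6875 = 11.4750
χ² = 2.6481 + 11.4750 = 14.1231 ≈ 14.123

14.123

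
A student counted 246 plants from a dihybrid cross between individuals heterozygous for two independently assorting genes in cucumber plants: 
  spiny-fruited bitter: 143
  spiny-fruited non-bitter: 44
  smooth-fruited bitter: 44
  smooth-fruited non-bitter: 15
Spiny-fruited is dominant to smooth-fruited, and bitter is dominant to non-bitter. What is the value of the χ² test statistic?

A dihybrid F₂ with independent assortment and complete dominance at both loci gives a 9:3:3:1 phenotypic ratio.
Under the 9:3:3:1 hypothesis (Σ ratio = 16, N = 246):
  spiny-fruited bitter: 246 × 9/16 = 138.375
  spiny-fruited non-bitter: 246 × 3/16 = 46.125
  smooth-fruited bitter: 246 × 3/16 = 46.125
  smooth-fruited non-bitter: 246 × 1/16 = 15.375
χ² = Σ (O − E)² / E
  spiny-fruited bitter: (143 − 138.375)² / 138.375 = 0.1546
  spiny-fruited non-bitter: (44 − 46.125)² / 46.125 = 0.0979
  smooth-fruited bitter: (44 − 46.125)² / 46.125 = 0.0979
  smooth-fruited non-bitter: (15 − 15.375)² / 15.375 = 0.0091
χ² = 0.1546 + 0.0979 + 0.0979 + 0.0091 = 0.3595 ≈ 0.360

0.360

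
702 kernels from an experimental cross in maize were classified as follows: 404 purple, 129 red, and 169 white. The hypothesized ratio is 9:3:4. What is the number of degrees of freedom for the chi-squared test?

2

A goodness-of-fit test with 3 phenotype classes has df = 3 − 1 = 2.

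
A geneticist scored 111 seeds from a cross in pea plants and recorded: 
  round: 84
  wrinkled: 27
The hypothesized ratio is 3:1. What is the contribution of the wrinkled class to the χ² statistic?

Total ratio parts = 4. Expected numbers out of 111:
  round: 111 × 3/4 = 83.25
  wrinkled: 111 × 1/4 = 27.75
Contribution of wrinkled: (27 − 27.75)² / 27.75 = 0.0203

0.020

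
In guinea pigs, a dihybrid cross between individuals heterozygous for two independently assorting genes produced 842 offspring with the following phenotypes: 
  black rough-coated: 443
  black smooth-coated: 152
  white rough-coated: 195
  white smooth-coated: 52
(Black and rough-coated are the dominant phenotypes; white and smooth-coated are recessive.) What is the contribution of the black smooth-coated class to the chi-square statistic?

A dihybrid F₂ with independent assortment and complete dominance at both loci gives a 9:3:3:1 phenotypic ratio.
Under the 9:3:3:1 hypothesis (Σ ratio = 16, N = 842):
  black rough-coated: 842 × 9/16 = 473.625
  black smooth-coated: 842 × 3/16 = 157.875
  white rough-coated: 842 × 3/16 = 157.875
  white smooth-coated: 842 × 1/16 = 52.625
Contribution of black smooth-coated: (152 − 157.875)² / 157.875 = 0.2186

0.219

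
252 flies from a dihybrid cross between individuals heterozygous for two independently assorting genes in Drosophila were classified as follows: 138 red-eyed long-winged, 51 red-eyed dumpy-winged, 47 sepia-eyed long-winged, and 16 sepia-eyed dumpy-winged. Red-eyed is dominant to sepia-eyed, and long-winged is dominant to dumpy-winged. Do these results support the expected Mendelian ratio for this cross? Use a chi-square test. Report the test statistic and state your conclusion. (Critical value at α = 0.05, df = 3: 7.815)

A dihybrid F₂ with independent assortment and complete dominance at both loci gives a 9:3:3:1 phenotypic ratio.
Expected counts for N = 252 under a 9:3:3:1 ratio (total parts = 16):
  red-eyed long-winged: 252 × 9/16 = 141.75
  red-eyed dumpy-winged: 252 × 3/16 = 47.25
  sepia-eyed long-winged: 252 × 3/16 = 47.25
  sepia-eyed dumpy-winged: 252 × 1/16 = 15.75
χ² = Σ (O − E)² / E
  red-eyed long-winged: (138 − 141.75)² / 141.75 = 0.0992
  red-eyed dumpy-winged: (51 − 47.25)² / 47.25 = 0.2976
  sepia-eyed long-winged: (47 − 47.25)² / 47.25 = 0.0013
  sepia-eyed dumpy-winged: (16 − 15.75)² / 15.75 = 0.0040
χ² = 0.0992 + 0.2976 + 0.0013 + 0.0040 = 0.4021 ≈ 0.402
Degrees of freedom = 4 − 1 = 3; critical value at α = 0.05 is 7.815.
Since 0.402 < 7.815, we fail to reject the null hypothesis — the data are consistent with the 9:3:3:1 ratio.

0.402; consistent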